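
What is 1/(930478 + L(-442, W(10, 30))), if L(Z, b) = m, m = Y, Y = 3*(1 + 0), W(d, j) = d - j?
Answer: 1/930481 ≈ 1.0747e-6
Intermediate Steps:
Y = 3 (Y = 3*1 = 3)
m = 3
L(Z, b) = 3
1/(930478 + L(-442, W(10, 30))) = 1/(930478 + 3) = 1/930481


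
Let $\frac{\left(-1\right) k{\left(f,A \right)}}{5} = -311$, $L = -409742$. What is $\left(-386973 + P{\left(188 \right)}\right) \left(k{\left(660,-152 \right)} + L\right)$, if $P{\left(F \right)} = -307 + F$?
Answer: $158005922204$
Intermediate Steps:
$k{\left(f,A \right)} = 1555$ ($k{\left(f,A \right)} = \left(-5\right) \left(-311\right) = 1555$)
$\left(-386973 + P{\left(188 \right)}\right) \left(k{\left(660,-152 \right)} + L\right) = \left(-386973 + \left(-307 + 188\right)\right) \left(1555 - 409742\right) = \left(-386973 - 119\right) \left(-408187\right) = \left(-387092\right) \left(-408187\right) = 158005922204$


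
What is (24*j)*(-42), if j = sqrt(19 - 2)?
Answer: -1008*sqrt(17) ≈ -4156.1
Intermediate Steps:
j = sqrt(17) ≈ 4.1231
(24*j)*(-42) = (24*sqrt(17))*(-42) = -1008*sqrt(17)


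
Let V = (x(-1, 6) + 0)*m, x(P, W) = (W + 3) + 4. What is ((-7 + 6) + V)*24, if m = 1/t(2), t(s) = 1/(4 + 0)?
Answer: 1224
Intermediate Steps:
t(s) = ¼ (t(s) = 1/4 = ¼)
x(P, W) = 7 + W (x(P, W) = (3 + W) + 4 = 7 + W)
m = 4 (m = 1/(¼) = 4)
V = 52 (V = ((7 + 6) + 0)*4 = (13 + 0)*4 = 13*4 = 52)
((-7 + 6) + V)*24 = ((-7 + 6) + 52)*24 = (-1 + 52)*24 = 51*24 = 1224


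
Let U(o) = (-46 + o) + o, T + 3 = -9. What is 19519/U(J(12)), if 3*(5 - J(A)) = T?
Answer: -19519/28 ≈ -697.11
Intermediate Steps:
T = -12 (T = -3 - 9 = -12)
J(A) = 9 (J(A) = 5 - ⅓*(-12) = 5 + 4 = 9)
U(o) = -46 + 2*o
19519/U(J(12)) = 19519/(-46 + 2*9) = 19519/(-46 + 18) = 19519/(-28) = 19519*(-1/28) = -19519/28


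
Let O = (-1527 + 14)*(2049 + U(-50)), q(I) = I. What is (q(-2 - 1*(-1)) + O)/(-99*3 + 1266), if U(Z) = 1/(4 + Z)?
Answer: -47534945/14858 ≈ -3199.3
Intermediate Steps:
O = -142604789/46 (O = (-1527 + 14)*(2049 + 1/(4 - 50)) = -1513*(2049 + 1/(-46)) = -1513*(2049 - 1/46) = -1513*94253/46 = -142604789/46 ≈ -3.1001e+6)
(q(-2 - 1*(-1)) + O)/(-99*3 + 1266) = ((-2 - 1*(-1)) - 142604789/46)/(-99*3 + 1266) = ((-2 + 1) - 142604789/46)/(-297 + 1266) = (-1 - 142604789/46)/969 = -142604835/46*1/969 = -47534945/14858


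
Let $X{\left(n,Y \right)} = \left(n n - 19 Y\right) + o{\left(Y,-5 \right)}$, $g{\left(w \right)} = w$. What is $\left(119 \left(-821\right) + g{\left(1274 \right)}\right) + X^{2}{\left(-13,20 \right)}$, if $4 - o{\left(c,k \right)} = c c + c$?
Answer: $296704$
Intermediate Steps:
$o{\left(c,k \right)} = 4 - c - c^{2}$ ($o{\left(c,k \right)} = 4 - \left(c c + c\right) = 4 - \left(c^{2} + c\right) = 4 - \left(c + c^{2}\right) = 4 - c - c^{2}$)
$X{\left(n,Y \right)} = 4 + n^{2} - Y^{2} - 20 Y$ ($X{\left(n,Y \right)} = \left(n n - 19 Y\right) - \left(-4 + Y + Y^{2}\right) = \left(n^{2} - 19 Y\right) - \left(-4 + Y + Y^{2}\right) = 4 + n^{2} - Y^{2} - 20 Y$)
$\left(119 \left(-821\right) + g{\left(1274 \right)}\right) + X^{2}{\left(-13,20 \right)} = \left(119 \left(-821\right) + 1274\right) + \left(4 + \left(-13\right)^{2} - 20^{2} - 400\right)^{2} = \left(-97699 + 1274\right) + \left(4 + 169 - 400 - 400\right)^{2} = -96425 + \left(4 + 169 - 400 - 400\right)^{2} = -96425 + \left(-627\right)^{2} = -96425 + 393129 = 296704$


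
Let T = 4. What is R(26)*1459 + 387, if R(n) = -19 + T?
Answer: -21498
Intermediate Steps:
R(n) = -15 (R(n) = -19 + 4 = -15)
R(26)*1459 + 387 = -15*1459 + 387 = -21885 + 387 = -21498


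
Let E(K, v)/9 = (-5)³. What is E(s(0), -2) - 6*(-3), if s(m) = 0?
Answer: -1107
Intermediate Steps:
E(K, v) = -1125 (E(K, v) = 9*(-5)³ = 9*(-125) = -1125)
E(s(0), -2) - 6*(-3) = -1125 - 6*(-3) = -1125 + 18 = -1107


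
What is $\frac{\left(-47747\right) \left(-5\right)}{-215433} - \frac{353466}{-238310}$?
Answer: $\frac{9627651464}{25669919115} \approx 0.37506$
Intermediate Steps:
$\frac{\left(-47747\right) \left(-5\right)}{-215433} - \frac{353466}{-238310} = 238735 \left(- \frac{1}{215433}\right) - - \frac{176733}{119155} = - \frac{238735}{215433} + \frac{176733}{119155} = \frac{9627651464}{25669919115}$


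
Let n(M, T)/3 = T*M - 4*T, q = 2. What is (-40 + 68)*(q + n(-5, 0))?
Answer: 56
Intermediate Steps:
n(M, T) = -12*T + 3*M*T (n(M, T) = 3*(T*M - 4*T) = 3*(M*T - 4*T) = 3*(-4*T + M*T) = -12*T + 3*M*T)
(-40 + 68)*(q + n(-5, 0)) = (-40 + 68)*(2 + 3*0*(-4 - 5)) = 28*(2 + 3*0*(-9)) = 28*(2 + 0) = 28*2 = 56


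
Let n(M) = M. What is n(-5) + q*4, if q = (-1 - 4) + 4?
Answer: -9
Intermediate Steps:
q = -1 (q = -5 + 4 = -1)
n(-5) + q*4 = -5 - 1*4 = -5 - 4 = -9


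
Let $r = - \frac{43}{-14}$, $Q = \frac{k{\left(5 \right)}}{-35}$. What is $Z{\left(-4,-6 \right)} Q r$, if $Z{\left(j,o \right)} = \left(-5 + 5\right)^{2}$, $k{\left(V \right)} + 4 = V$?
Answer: $0$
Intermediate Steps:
$k{\left(V \right)} = -4 + V$
$Z{\left(j,o \right)} = 0$ ($Z{\left(j,o \right)} = 0^{2} = 0$)
$Q = - \frac{1}{35}$ ($Q = \frac{-4 + 5}{-35} = 1 \left(- \frac{1}{35}\right) = - \frac{1}{35} \approx -0.028571$)
$r = \frac{43}{14}$ ($r = \left(-43\right) \left(- \frac{1}{14}\right) = \frac{43}{14} \approx 3.0714$)
$Z{\left(-4,-6 \right)} Q r = 0 \left(- \frac{1}{35}\right) \frac{43}{14} = 0 \cdot \frac{43}{14} = 0$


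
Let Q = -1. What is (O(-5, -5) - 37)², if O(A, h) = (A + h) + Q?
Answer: 2304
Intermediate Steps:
O(A, h) = -1 + A + h (O(A, h) = (A + h) - 1 = -1 + A + h)
(O(-5, -5) - 37)² = ((-1 - 5 - 5) - 37)² = (-11 - 37)² = (-48)² = 2304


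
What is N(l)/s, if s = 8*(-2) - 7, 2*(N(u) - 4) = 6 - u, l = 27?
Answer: 13/46 ≈ 0.28261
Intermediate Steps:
N(u) = 7 - u/2 (N(u) = 4 + (6 - u)/2 = 4 + (3 - u/2) = 7 - u/2)
s = -23 (s = -16 - 7 = -23)
N(l)/s = (7 - 1/2*27)/(-23) = (7 - 27/2)*(-1/23) = -13/2*(-1/23) = 13/46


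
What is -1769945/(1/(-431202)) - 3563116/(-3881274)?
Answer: 1481101579184199488/1940637 ≈ 7.6320e+11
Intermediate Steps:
-1769945/(1/(-431202)) - 3563116/(-3881274) = -1769945/(-1/431202) - 3563116*(-1/3881274) = -1769945*(-431202) + 1781558/1940637 = 763203823890 + 1781558/1940637 = 1481101579184199488/1940637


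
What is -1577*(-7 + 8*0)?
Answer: 11039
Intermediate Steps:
-1577*(-7 + 8*0) = -1577*(-7 + 0) = -1577*(-7) = 11039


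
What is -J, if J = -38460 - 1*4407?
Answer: 42867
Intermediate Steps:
J = -42867 (J = -38460 - 4407 = -42867)
-J = -1*(-42867) = 42867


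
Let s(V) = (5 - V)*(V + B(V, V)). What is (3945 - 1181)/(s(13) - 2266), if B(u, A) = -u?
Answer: -1382/1133 ≈ -1.2198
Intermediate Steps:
s(V) = 0 (s(V) = (5 - V)*(V - V) = (5 - V)*0 = 0)
(3945 - 1181)/(s(13) - 2266) = (3945 - 1181)/(0 - 2266) = 2764/(-2266) = 2764*(-1/2266) = -1382/1133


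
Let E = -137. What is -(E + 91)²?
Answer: -2116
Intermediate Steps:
-(E + 91)² = -(-137 + 91)² = -1*(-46)² = -1*2116 = -2116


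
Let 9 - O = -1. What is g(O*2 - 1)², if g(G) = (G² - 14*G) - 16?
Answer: 6241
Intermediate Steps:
O = 10 (O = 9 - 1*(-1) = 9 + 1 = 10)
g(G) = -16 + G² - 14*G
g(O*2 - 1)² = (-16 + (10*2 - 1)² - 14*(10*2 - 1))² = (-16 + (20 - 1)² - 14*(20 - 1))² = (-16 + 19² - 14*19)² = (-16 + 361 - 266)² = 79² = 6241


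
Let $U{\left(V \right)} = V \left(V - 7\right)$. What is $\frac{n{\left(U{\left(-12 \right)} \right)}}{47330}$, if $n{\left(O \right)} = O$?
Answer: $\frac{114}{23665} \approx 0.0048172$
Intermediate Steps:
$U{\left(V \right)} = V \left(-7 + V\right)$
$\frac{n{\left(U{\left(-12 \right)} \right)}}{47330} = \frac{\left(-12\right) \left(-7 - 12\right)}{47330} = \left(-12\right) \left(-19\right) \frac{1}{47330} = 228 \cdot \frac{1}{47330} = \frac{114}{23665}$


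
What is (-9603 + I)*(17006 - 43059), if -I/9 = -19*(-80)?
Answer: 606591999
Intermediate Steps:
I = -13680 (I = -(-171)*(-80) = -9*1520 = -13680)
(-9603 + I)*(17006 - 43059) = (-9603 - 13680)*(17006 - 43059) = -23283*(-26053) = 606591999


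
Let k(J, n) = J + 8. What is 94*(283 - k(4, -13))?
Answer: 25474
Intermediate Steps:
k(J, n) = 8 + J
94*(283 - k(4, -13)) = 94*(283 - (8 + 4)) = 94*(283 - 1*12) = 94*(283 - 12) = 94*271 = 25474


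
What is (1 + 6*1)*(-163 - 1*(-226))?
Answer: 441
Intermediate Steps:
(1 + 6*1)*(-163 - 1*(-226)) = (1 + 6)*(-163 + 226) = 7*63 = 441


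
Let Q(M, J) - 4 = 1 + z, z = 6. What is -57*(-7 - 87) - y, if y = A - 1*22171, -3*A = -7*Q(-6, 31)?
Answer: 82510/3 ≈ 27503.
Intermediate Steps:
Q(M, J) = 11 (Q(M, J) = 4 + (1 + 6) = 4 + 7 = 11)
A = 77/3 (A = -(-7)*11/3 = -⅓*(-77) = 77/3 ≈ 25.667)
y = -66436/3 (y = 77/3 - 1*22171 = 77/3 - 22171 = -66436/3 ≈ -22145.)
-57*(-7 - 87) - y = -57*(-7 - 87) - 1*(-66436/3) = -57*(-94) + 66436/3 = 5358 + 66436/3 = 82510/3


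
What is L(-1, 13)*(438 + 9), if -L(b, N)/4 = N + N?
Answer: -46488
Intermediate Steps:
L(b, N) = -8*N (L(b, N) = -4*(N + N) = -8*N)
L(-1, 13)*(438 + 9) = (-8*13)*(438 + 9) = -104*447 = -46488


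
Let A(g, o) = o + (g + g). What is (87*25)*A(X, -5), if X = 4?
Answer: 6525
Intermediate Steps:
A(g, o) = o + 2*g
(87*25)*A(X, -5) = (87*25)*(-5 + 2*4) = 2175*(-5 + 8) = 2175*3 = 6525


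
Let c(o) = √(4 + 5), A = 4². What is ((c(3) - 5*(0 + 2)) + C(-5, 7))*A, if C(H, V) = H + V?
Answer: -80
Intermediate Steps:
A = 16
c(o) = 3 (c(o) = √9 = 3)
((c(3) - 5*(0 + 2)) + C(-5, 7))*A = ((3 - 5*(0 + 2)) + (-5 + 7))*16 = ((3 - 5*2) + 2)*16 = ((3 - 10) + 2)*16 = (-7 + 2)*16 = -5*16 = -80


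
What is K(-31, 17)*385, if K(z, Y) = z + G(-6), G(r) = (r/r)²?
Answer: -11550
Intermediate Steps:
G(r) = 1 (G(r) = 1² = 1)
K(z, Y) = 1 + z (K(z, Y) = z + 1 = 1 + z)
K(-31, 17)*385 = (1 - 31)*385 = -30*385 = -11550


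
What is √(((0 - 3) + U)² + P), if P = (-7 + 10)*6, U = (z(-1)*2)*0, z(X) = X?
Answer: 3*√3 ≈ 5.1962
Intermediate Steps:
U = 0 (U = -1*2*0 = -2*0 = 0)
P = 18 (P = 3*6 = 18)
√(((0 - 3) + U)² + P) = √(((0 - 3) + 0)² + 18) = √((-3 + 0)² + 18) = √((-3)² + 18) = √(9 + 18) = √27 = 3*√3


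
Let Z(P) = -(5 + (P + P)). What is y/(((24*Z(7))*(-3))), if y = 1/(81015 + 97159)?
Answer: 1/243742032 ≈ 4.1027e-9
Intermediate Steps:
Z(P) = -5 - 2*P (Z(P) = -(5 + 2*P) = -5 - 2*P)
y = 1/178174 ≈ 5.6125e-6
y/(((24*Z(7))*(-3))) = 1/(178174*(((24*(-5 - 2*7))*(-3)))) = 1/(178174*(((24*(-5 - 14))*(-3)))) = 1/(178174*(((24*(-19))*(-3)))) = 1/(178174*((-456*(-3)))) = (1/178174)/1368 = (1/178174)*(1/1368) = 1/243742032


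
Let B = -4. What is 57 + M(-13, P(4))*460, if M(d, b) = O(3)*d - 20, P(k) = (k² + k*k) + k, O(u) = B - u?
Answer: 32717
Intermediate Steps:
O(u) = -4 - u
P(k) = k + 2*k² (P(k) = (k² + k²) + k = 2*k² + k = k + 2*k²)
M(d, b) = -20 - 7*d (M(d, b) = (-4 - 1*3)*d - 20 = (-4 - 3)*d - 20 = -7*d - 20 = -20 - 7*d)
57 + M(-13, P(4))*460 = 57 + (-20 - 7*(-13))*460 = 57 + (-20 + 91)*460 = 57 + 71*460 = 57 + 32660 = 32717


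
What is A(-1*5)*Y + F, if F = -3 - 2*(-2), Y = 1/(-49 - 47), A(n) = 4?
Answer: 23/24 ≈ 0.95833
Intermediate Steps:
Y = -1/96 (Y = 1/(-96) = -1/96 ≈ -0.010417)
F = 1 (F = -3 + 4 = 1)
A(-1*5)*Y + F = 4*(-1/96) + 1 = -1/24 + 1 = 23/24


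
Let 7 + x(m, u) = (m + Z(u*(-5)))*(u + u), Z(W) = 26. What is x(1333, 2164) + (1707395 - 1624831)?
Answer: 5964309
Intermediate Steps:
x(m, u) = -7 + 2*u*(26 + m) (x(m, u) = -7 + (m + 26)*(u + u) = -7 + (26 + m)*(2*u) = -7 + 2*u*(26 + m))
x(1333, 2164) + (1707395 - 1624831) = (-7 + 52*2164 + 2*1333*2164) + (1707395 - 1624831) = (-7 + 112528 + 5769224) + 82564 = 5881745 + 82564 = 5964309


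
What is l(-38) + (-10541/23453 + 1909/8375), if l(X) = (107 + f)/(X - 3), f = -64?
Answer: -10229884643/8053173875 ≈ -1.2703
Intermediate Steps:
l(X) = 43/(-3 + X) (l(X) = (107 - 64)/(X - 3) = 43/(-3 + X))
l(-38) + (-10541/23453 + 1909/8375) = 43/(-3 - 38) + (-10541/23453 + 1909/8375) = 43/(-41) + (-10541*1/23453 + 1909*(1/8375)) = 43*(-1/41) + (-10541/23453 + 1909/8375) = -43/41 - 43509098/196418875 = -10229884643/8053173875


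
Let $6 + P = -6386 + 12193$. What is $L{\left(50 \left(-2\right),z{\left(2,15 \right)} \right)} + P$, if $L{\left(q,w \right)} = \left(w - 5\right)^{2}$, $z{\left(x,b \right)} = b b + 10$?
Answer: $58701$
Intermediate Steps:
$z{\left(x,b \right)} = 10 + b^{2}$ ($z{\left(x,b \right)} = b^{2} + 10 = 10 + b^{2}$)
$L{\left(q,w \right)} = \left(-5 + w\right)^{2}$
$P = 5801$ ($P = -6 + \left(-6386 + 12193\right) = -6 + 5807 = 5801$)
$L{\left(50 \left(-2\right),z{\left(2,15 \right)} \right)} + P = \left(-5 + \left(10 + 15^{2}\right)\right)^{2} + 5801 = \left(-5 + \left(10 + 225\right)\right)^{2} + 5801 = \left(-5 + 235\right)^{2} + 5801 = 230^{2} + 5801 = 52900 + 5801 = 58701$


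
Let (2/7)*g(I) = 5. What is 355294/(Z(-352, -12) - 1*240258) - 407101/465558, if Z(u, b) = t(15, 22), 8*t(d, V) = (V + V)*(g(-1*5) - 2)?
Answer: -1052738122999/447257380578 ≈ -2.3538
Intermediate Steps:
g(I) = 35/2 (g(I) = (7/2)*5 = 35/2)
t(d, V) = 31*V/8 (t(d, V) = ((V + V)*(35/2 - 2))/8 = ((2*V)*(31/2))/8 = (31*V)/8 = 31*V/8)
Z(u, b) = 341/4 (Z(u, b) = (31/8)*22 = 341/4)
355294/(Z(-352, -12) - 1*240258) - 407101/465558 = 355294/(341/4 - 1*240258) - 407101/465558 = 355294/(341/4 - 240258) - 407101*1/465558 = 355294/(-960691/4) - 407101/465558 = 355294*(-4/960691) - 407101/465558 = -1421176/960691 - 407101/465558 = -1052738122999/447257380578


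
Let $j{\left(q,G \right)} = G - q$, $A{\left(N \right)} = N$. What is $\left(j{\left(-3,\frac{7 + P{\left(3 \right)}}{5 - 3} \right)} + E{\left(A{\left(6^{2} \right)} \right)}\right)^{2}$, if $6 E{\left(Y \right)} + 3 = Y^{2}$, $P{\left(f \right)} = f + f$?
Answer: $50625$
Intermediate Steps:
$P{\left(f \right)} = 2 f$
$E{\left(Y \right)} = - \frac{1}{2} + \frac{Y^{2}}{6}$
$\left(j{\left(-3,\frac{7 + P{\left(3 \right)}}{5 - 3} \right)} + E{\left(A{\left(6^{2} \right)} \right)}\right)^{2} = \left(\left(\frac{7 + 2 \cdot 3}{5 - 3} - -3\right) - \left(\frac{1}{2} - \frac{\left(6^{2}\right)^{2}}{6}\right)\right)^{2} = \left(\left(\frac{7 + 6}{2} + 3\right) - \left(\frac{1}{2} - \frac{36^{2}}{6}\right)\right)^{2} = \left(\left(13 \cdot \frac{1}{2} + 3\right) + \left(- \frac{1}{2} + \frac{1}{6} \cdot 1296\right)\right)^{2} = \left(\left(\frac{13}{2} + 3\right) + \left(- \frac{1}{2} + 216\right)\right)^{2} = \left(\frac{19}{2} + \frac{431}{2}\right)^{2} = 225^{2} = 50625$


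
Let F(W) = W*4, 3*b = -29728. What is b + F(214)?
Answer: -27160/3 ≈ -9053.3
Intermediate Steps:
b = -29728/3 (b = (⅓)*(-29728) = -29728/3 ≈ -9909.3)
F(W) = 4*W
b + F(214) = -29728/3 + 4*214 = -29728/3 + 856 = -27160/3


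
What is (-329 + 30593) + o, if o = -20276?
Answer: 9988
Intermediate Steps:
(-329 + 30593) + o = (-329 + 30593) - 20276 = 30264 - 20276 = 9988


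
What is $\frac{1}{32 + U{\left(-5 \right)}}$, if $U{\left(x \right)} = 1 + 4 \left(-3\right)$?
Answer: $\frac{1}{21} \approx 0.047619$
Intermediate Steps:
$U{\left(x \right)} = -11$ ($U{\left(x \right)} = 1 - 12 = -11$)
$\frac{1}{32 + U{\left(-5 \right)}} = \frac{1}{32 - 11} = \frac{1}{21}$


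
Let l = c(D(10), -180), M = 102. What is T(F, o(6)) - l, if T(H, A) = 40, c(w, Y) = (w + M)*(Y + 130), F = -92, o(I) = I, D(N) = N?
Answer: 5640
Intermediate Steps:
c(w, Y) = (102 + w)*(130 + Y) (c(w, Y) = (w + 102)*(Y + 130) = (102 + w)*(130 + Y))
l = -5600 (l = 13260 + 102*(-180) + 130*10 - 180*10 = 13260 - 18360 + 1300 - 1800 = -5600)
T(F, o(6)) - l = 40 - 1*(-5600) = 40 + 5600 = 5640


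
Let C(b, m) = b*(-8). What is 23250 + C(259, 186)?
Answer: 21178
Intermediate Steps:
C(b, m) = -8*b
23250 + C(259, 186) = 23250 - 8*259 = 23250 - 2072 = 21178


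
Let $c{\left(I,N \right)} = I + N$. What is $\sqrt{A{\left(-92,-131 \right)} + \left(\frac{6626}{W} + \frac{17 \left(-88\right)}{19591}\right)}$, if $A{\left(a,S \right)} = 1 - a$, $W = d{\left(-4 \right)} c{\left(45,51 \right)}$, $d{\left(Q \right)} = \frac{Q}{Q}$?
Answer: $\frac{\sqrt{73970142987}}{21372} \approx 12.726$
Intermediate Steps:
$d{\left(Q \right)} = 1$
$W = 96$ ($W = 1 \left(45 + 51\right) = 1 \cdot 96 = 96$)
$\sqrt{A{\left(-92,-131 \right)} + \left(\frac{6626}{W} + \frac{17 \left(-88\right)}{19591}\right)} = \sqrt{\left(1 - -92\right) + \left(\frac{6626}{96} + \frac{17 \left(-88\right)}{19591}\right)} = \sqrt{\left(1 + 92\right) + \left(6626 \cdot \frac{1}{96} - \frac{136}{1781}\right)} = \sqrt{93 + \left(\frac{3313}{48} - \frac{136}{1781}\right)} = \sqrt{93 + \frac{5893925}{85488}} = \sqrt{\frac{13844309}{85488}} = \frac{\sqrt{73970142987}}{21372}$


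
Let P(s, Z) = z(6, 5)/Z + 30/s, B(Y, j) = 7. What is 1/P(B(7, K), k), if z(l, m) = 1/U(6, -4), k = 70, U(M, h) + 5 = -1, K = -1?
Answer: 60/257 ≈ 0.23346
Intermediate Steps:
U(M, h) = -6 (U(M, h) = -5 - 1 = -6)
z(l, m) = -⅙ (z(l, m) = 1/(-6) = -⅙)
P(s, Z) = 30/s - 1/(6*Z) (P(s, Z) = -1/(6*Z) + 30/s = 30/s - 1/(6*Z))
1/P(B(7, K), k) = 1/(30/7 - ⅙/70) = 1/(30*(⅐) - ⅙*1/70) = 1/(30/7 - 1/420) = 1/(257/60) = 60/257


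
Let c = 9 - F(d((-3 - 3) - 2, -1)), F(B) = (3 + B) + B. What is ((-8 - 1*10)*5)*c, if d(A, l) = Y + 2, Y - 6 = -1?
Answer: 720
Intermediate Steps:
Y = 5 (Y = 6 - 1 = 5)
d(A, l) = 7 (d(A, l) = 5 + 2 = 7)
F(B) = 3 + 2*B
c = -8 (c = 9 - (3 + 2*7) = 9 - (3 + 14) = 9 - 1*17 = 9 - 17 = -8)
((-8 - 1*10)*5)*c = ((-8 - 1*10)*5)*(-8) = ((-8 - 10)*5)*(-8) = -18*5*(-8) = -90*(-8) = 720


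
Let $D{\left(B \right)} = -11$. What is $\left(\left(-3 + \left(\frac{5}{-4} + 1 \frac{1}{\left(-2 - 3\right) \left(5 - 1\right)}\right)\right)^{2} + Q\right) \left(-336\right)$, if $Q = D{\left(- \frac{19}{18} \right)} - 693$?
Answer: $\frac{5758284}{25} \approx 2.3033 \cdot 10^{5}$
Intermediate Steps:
$Q = -704$ ($Q = -11 - 693 = -704$)
$\left(\left(-3 + \left(\frac{5}{-4} + 1 \frac{1}{\left(-2 - 3\right) \left(5 - 1\right)}\right)\right)^{2} + Q\right) \left(-336\right) = \left(\left(-3 + \left(\frac{5}{-4} + 1 \frac{1}{\left(-2 - 3\right) \left(5 - 1\right)}\right)\right)^{2} - 704\right) \left(-336\right) = \left(\left(-3 + \left(5 \left(- \frac{1}{4}\right) + 1 \frac{1}{\left(-5\right) 4}\right)\right)^{2} - 704\right) \left(-336\right) = \left(\left(-3 - \left(\frac{5}{4} - \frac{1}{-20}\right)\right)^{2} - 704\right) \left(-336\right) = \left(\left(-3 + \left(- \frac{5}{4} + 1 \left(- \frac{1}{20}\right)\right)\right)^{2} - 704\right) \left(-336\right) = \left(\left(-3 - \frac{13}{10}\right)^{2} - 704\right) \left(-336\right) = \left(\left(- \frac{43}{10}\right)^{2} - 704\right) \left(-336\right) = \left(\frac{1849}{100} - 704\right) \left(-336\right) = \left(- \frac{68551}{100}\right) \left(-336\right) = \frac{5758284}{25}$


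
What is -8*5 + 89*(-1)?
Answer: -129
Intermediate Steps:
-8*5 + 89*(-1) = -40 - 89 = -129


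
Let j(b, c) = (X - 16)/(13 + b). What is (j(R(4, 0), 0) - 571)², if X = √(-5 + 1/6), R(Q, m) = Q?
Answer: (58338 - I*√174)²/10404 ≈ 3.2712e+5 - 147.93*I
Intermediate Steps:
X = I*√174/6 (X = √(-5 + 1*(⅙)) = √(-5 + ⅙) = √(-29/6) = I*√174/6 ≈ 2.1985*I)
j(b, c) = (-16 + I*√174/6)/(13 + b) (j(b, c) = (I*√174/6 - 16)/(13 + b) = (-16 + I*√174/6)/(13 + b))
(j(R(4, 0), 0) - 571)² = ((-96 + I*√174)/(6*(13 + 4)) - 571)² = ((⅙)*(-96 + I*√174)/17 - 571)² = ((⅙)*(1/17)*(-96 + I*√174) - 571)² = ((-16/17 + I*√174/102) - 571)² = (-9723/17 + I*√174/102)²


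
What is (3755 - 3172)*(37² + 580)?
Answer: 1136267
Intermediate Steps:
(3755 - 3172)*(37² + 580) = 583*(1369 + 580) = 583*1949 = 1136267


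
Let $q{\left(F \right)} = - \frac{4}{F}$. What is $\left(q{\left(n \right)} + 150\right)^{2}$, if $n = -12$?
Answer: $\frac{203401}{9} \approx 22600.0$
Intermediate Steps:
$\left(q{\left(n \right)} + 150\right)^{2} = \left(- \frac{4}{-12} + 150\right)^{2} = \left(\left(-4\right) \left(- \frac{1}{12}\right) + 150\right)^{2} = \left(\frac{1}{3} + 150\right)^{2} = \left(\frac{451}{3}\right)^{2} = \frac{203401}{9}$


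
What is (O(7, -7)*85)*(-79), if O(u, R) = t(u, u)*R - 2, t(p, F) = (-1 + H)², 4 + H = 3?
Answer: 201450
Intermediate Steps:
H = -1 (H = -4 + 3 = -1)
t(p, F) = 4 (t(p, F) = (-1 - 1)² = (-2)² = 4)
O(u, R) = -2 + 4*R (O(u, R) = 4*R - 2 = -2 + 4*R)
(O(7, -7)*85)*(-79) = ((-2 + 4*(-7))*85)*(-79) = ((-2 - 28)*85)*(-79) = -30*85*(-79) = -2550*(-79) = 201450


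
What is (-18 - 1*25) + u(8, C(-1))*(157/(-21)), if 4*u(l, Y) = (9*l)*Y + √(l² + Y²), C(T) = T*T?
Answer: -1243/7 - 157*√65/84 ≈ -192.64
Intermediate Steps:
C(T) = T²
u(l, Y) = √(Y² + l²)/4 + 9*Y*l/4 (u(l, Y) = ((9*l)*Y + √(l² + Y²))/4 = (9*Y*l + √(Y² + l²))/4 = (√(Y² + l²) + 9*Y*l)/4 = √(Y² + l²)/4 + 9*Y*l/4)
(-18 - 1*25) + u(8, C(-1))*(157/(-21)) = (-18 - 1*25) + (√(((-1)²)² + 8²)/4 + (9/4)*(-1)²*8)*(157/(-21)) = (-18 - 25) + (√(1² + 64)/4 + (9/4)*1*8)*(157*(-1/21)) = -43 + (√(1 + 64)/4 + 18)*(-157/21) = -43 + (√65/4 + 18)*(-157/21) = -43 + (18 + √65/4)*(-157/21) = -43 + (-942/7 - 157*√65/84) = -1243/7 - 157*√65/84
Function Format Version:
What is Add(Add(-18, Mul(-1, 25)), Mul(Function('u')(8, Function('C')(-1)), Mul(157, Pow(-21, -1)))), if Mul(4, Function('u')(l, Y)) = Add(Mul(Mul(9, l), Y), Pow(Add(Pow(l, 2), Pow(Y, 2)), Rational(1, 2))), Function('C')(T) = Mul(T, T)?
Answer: Add(Rational(-1243, 7), Mul(Rational(-157, 84), Pow(65, Rational(1, 2)))) ≈ -192.64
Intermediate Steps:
Function('C')(T) = Pow(T, 2)
Function('u')(l, Y) = Add(Mul(Rational(1, 4), Pow(Add(Pow(Y, 2), Pow(l, 2)), Rational(1, 2))), Mul(Rational(9, 4), Y, l)) (Function('u')(l, Y) = Mul(Rational(1, 4), Add(Mul(Mul(9, l), Y), Pow(Add(Pow(l, 2), Pow(Y, 2)), Rational(1, 2)))) = Mul(Rational(1, 4), Add(Mul(9, Y, l), Pow(Add(Pow(Y, 2), Pow(l, 2)), Rational(1, 2)))) = Mul(Rational(1, 4), Add(Pow(Add(Pow(Y, 2), Pow(l, 2)), Rational(1, 2)), Mul(9, Y, l))) = Add(Mul(Rational(1, 4), Pow(Add(Pow(Y, 2), Pow(l, 2)), Rational(1, 2))), Mul(Rational(9, 4), Y, l)))
Add(Add(-18, Mul(-1, 25)), Mul(Function('u')(8, Function('C')(-1)), Mul(157, Pow(-21, -1)))) = Add(Add(-18, Mul(-1, 25)), Mul(Add(Mul(Rational(1, 4), Pow(Add(Pow(Pow(-1, 2), 2), Pow(8, 2)), Rational(1, 2))), Mul(Rational(9, 4), Pow(-1, 2), 8)), Mul(157, Pow(-21, -1)))) = Add(Add(-18, -25), Mul(Add(Mul(Rational(1, 4), Pow(Add(Pow(1, 2), 64), Rational(1, 2))), Mul(Rational(9, 4), 1, 8)), Mul(157, Rational(-1, 21)))) = Add(-43, Mul(Add(Mul(Rational(1, 4), Pow(Add(1, 64), Rational(1, 2))), 18), Rational(-157, 21))) = Add(-43, Mul(Add(Mul(Rational(1, 4), Pow(65, Rational(1, 2))), 18), Rational(-157, 21))) = Add(-43, Mul(Add(18, Mul(Rational(1, 4), Pow(65, Rational(1, 2)))), Rational(-157, 21))) = Add(-43, Add(Rational(-942, 7), Mul(Rational(-157, 84), Pow(65, Rational(1, 2))))) = Add(Rational(-1243, 7), Mul(Rational(-157, 84), Pow(65, Rational(1, 2))))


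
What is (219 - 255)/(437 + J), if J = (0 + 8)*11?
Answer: -12/175 ≈ -0.068571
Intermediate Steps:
J = 88 (J = 8*11 = 88)
(219 - 255)/(437 + J) = (219 - 255)/(437 + 88) = -36/525 = -36*1/525 = -12/175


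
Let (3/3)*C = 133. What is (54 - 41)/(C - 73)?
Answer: 13/60 ≈ 0.21667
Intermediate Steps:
C = 133
(54 - 41)/(C - 73) = (54 - 41)/(133 - 73) = 13/60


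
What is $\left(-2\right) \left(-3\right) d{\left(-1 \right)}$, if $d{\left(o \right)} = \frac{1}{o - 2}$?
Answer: $-2$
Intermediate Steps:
$d{\left(o \right)} = \frac{1}{-2 + o}$
$\left(-2\right) \left(-3\right) d{\left(-1 \right)} = \frac{\left(-2\right) \left(-3\right)}{-2 - 1} = \frac{6}{-3} = 6 \left(- \frac{1}{3}\right) = -2$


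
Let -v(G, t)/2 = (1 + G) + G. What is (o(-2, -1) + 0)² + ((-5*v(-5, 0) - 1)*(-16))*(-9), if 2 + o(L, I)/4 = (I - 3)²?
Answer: -9968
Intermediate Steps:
v(G, t) = -2 - 4*G (v(G, t) = -2*((1 + G) + G) = -2*(1 + 2*G) = -2 - 4*G)
o(L, I) = -8 + 4*(-3 + I)² (o(L, I) = -8 + 4*(I - 3)² = -8 + 4*(-3 + I)²)
(o(-2, -1) + 0)² + ((-5*v(-5, 0) - 1)*(-16))*(-9) = ((-8 + 4*(-3 - 1)²) + 0)² + ((-5*(-2 - 4*(-5)) - 1)*(-16))*(-9) = ((-8 + 4*(-4)²) + 0)² + ((-5*(-2 + 20) - 1)*(-16))*(-9) = ((-8 + 4*16) + 0)² + ((-5*18 - 1)*(-16))*(-9) = ((-8 + 64) + 0)² + ((-90 - 1)*(-16))*(-9) = (56 + 0)² - 91*(-16)*(-9) = 56² + 1456*(-9) = 3136 - 13104 = -9968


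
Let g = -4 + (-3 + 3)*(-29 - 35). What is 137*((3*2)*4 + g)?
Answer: 2740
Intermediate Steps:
g = -4 (g = -4 + 0*(-64) = -4 + 0 = -4)
137*((3*2)*4 + g) = 137*((3*2)*4 - 4) = 137*(6*4 - 4) = 137*(24 - 4) = 137*20 = 2740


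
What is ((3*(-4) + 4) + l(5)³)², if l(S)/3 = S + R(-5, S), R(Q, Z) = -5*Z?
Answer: 46659456064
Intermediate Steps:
l(S) = -12*S (l(S) = 3*(S - 5*S) = 3*(-4*S) = -12*S)
((3*(-4) + 4) + l(5)³)² = ((3*(-4) + 4) + (-12*5)³)² = ((-12 + 4) + (-60)³)² = (-8 - 216000)² = (-216008)² = 46659456064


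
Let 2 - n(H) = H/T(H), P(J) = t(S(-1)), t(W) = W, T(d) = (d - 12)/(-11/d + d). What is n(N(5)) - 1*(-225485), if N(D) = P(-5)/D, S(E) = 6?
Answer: 60881251/270 ≈ 2.2549e+5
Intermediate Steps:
T(d) = (-12 + d)/(d - 11/d)
P(J) = 6
N(D) = 6/D
n(H) = 2 - (-11 + H²)/(-12 + H) (n(H) = 2 - H/(H*(-12 + H)/(-11 + H²)) = 2 - H*(-11 + H²)/(H*(-12 + H)) = 2 - (-11 + H²)/(-12 + H))
n(N(5)) - 1*(-225485) = (-13 - (6/5)² + 2*(6/5))/(-12 + 6/5) - 1*(-225485) = (-13 - (6*(⅕))² + 2*(6*(⅕)))/(-12 + 6*(⅕)) + 225485 = (-13 - (6/5)² + 2*(6/5))/(-12 + 6/5) + 225485 = (-13 - 1*36/25 + 12/5)/(-54/5) + 225485 = -5*(-13 - 36/25 + 12/5)/54 + 225485 = -5/54*(-301/25) + 225485 = 301/270 + 225485 = 60881251/270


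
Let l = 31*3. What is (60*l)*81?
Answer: 451980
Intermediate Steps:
l = 93
(60*l)*81 = (60*93)*81 = 5580*81 = 451980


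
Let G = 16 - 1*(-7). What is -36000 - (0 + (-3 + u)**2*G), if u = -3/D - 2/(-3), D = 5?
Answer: -8144528/225 ≈ -36198.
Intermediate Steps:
G = 23 (G = 16 + 7 = 23)
u = 1/15 (u = -3/5 - 2/(-3) = -3*1/5 - 2*(-1/3) = -3/5 + 2/3 = 1/15 ≈ 0.066667)
-36000 - (0 + (-3 + u)**2*G) = -36000 - (0 + (-3 + 1/15)**2*23) = -36000 - (0 + (-44/15)**2*23) = -36000 - (0 + (1936/225)*23) = -36000 - (0 + 44528/225) = -36000 - 1*44528/225 = -36000 - 44528/225 = -8144528/225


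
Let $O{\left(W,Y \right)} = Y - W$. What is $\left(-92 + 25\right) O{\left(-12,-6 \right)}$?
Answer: $-402$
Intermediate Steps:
$\left(-92 + 25\right) O{\left(-12,-6 \right)} = \left(-92 + 25\right) \left(-6 - -12\right) = - 67 \left(-6 + 12\right) = \left(-67\right) 6 = -402$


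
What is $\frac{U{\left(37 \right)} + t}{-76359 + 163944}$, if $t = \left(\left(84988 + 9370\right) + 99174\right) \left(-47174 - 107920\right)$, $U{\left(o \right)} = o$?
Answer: $- \frac{30015651971}{87585} \approx -3.427 \cdot 10^{5}$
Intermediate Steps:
$t = -30015652008$ ($t = \left(94358 + 99174\right) \left(-155094\right) = 193532 \left(-155094\right) = -30015652008$)
$\frac{U{\left(37 \right)} + t}{-76359 + 163944} = \frac{37 - 30015652008}{-76359 + 163944} = - \frac{30015651971}{87585}$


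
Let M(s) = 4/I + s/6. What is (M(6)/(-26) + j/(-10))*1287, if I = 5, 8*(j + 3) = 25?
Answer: -1683/16 ≈ -105.19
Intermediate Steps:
j = ⅛ (j = -3 + (⅛)*25 = -3 + 25/8 = ⅛ ≈ 0.12500)
M(s) = ⅘ + s/6 (M(s) = 4/5 + s/6 = 4*(⅕) + s*(⅙) = ⅘ + s/6)
(M(6)/(-26) + j/(-10))*1287 = ((⅘ + (⅙)*6)/(-26) + (⅛)/(-10))*1287 = ((⅘ + 1)*(-1/26) + (⅛)*(-⅒))*1287 = ((9/5)*(-1/26) - 1/80)*1287 = (-9/130 - 1/80)*1287 = -17/208*1287 = -1683/16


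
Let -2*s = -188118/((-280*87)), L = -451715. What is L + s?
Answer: -523993879/1160 ≈ -4.5172e+5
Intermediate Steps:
s = -4479/1160 (s = -(-94059)/((-280*87)) = -(-94059)/(-24360) = -(-94059)*(-1)/24360 = -1/2*4479/580 = -4479/1160 ≈ -3.8612)
L + s = -451715 - 4479/1160 = -523993879/1160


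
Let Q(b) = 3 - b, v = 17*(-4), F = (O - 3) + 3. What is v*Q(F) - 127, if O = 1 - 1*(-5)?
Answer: 77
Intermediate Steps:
O = 6 (O = 1 + 5 = 6)
F = 6 (F = (6 - 3) + 3 = 3 + 3 = 6)
v = -68
v*Q(F) - 127 = -68*(3 - 1*6) - 127 = -68*(3 - 6) - 127 = -68*(-3) - 127 = 204 - 127 = 77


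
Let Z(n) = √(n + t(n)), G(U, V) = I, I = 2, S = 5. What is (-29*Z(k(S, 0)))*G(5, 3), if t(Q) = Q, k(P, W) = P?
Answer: -58*√10 ≈ -183.41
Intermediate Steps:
G(U, V) = 2
Z(n) = √2*√n (Z(n) = √(n + n) = √(2*n) = √2*√n)
(-29*Z(k(S, 0)))*G(5, 3) = -29*√2*√5*2 = -29*√10*2 = -58*√10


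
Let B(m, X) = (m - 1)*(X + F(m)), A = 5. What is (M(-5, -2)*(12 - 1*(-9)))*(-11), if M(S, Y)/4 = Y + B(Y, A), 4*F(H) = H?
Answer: 14322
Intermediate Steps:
F(H) = H/4
B(m, X) = (-1 + m)*(X + m/4) (B(m, X) = (m - 1)*(X + m/4) = (-1 + m)*(X + m/4))
M(S, Y) = -20 + Y² + 23*Y (M(S, Y) = 4*(Y + (-1*5 - Y/4 + Y²/4 + 5*Y)) = 4*(Y + (-5 - Y/4 + Y²/4 + 5*Y)) = 4*(Y + (-5 + Y²/4 + 19*Y/4)) = 4*(-5 + Y²/4 + 23*Y/4) = -20 + Y² + 23*Y)
(M(-5, -2)*(12 - 1*(-9)))*(-11) = ((-20 + (-2)² + 23*(-2))*(12 - 1*(-9)))*(-11) = ((-20 + 4 - 46)*(12 + 9))*(-11) = -62*21*(-11) = -1302*(-11) = 14322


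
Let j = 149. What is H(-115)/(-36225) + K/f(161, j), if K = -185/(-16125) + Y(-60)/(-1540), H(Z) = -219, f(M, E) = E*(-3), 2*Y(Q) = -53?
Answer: 122165233/20424234600 ≈ 0.0059814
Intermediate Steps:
Y(Q) = -53/2 (Y(Q) = (1/2)*(-53) = -53/2)
f(M, E) = -3*E
K = 56977/1986600 (K = -185/(-16125) - 53/2/(-1540) = -185*(-1/16125) - 53/2*(-1/1540) = 37/3225 + 53/3080 = 56977/1986600 ≈ 0.028681)
H(-115)/(-36225) + K/f(161, j) = -219/(-36225) + 56977/(1986600*((-3*149))) = -219*(-1/36225) + (56977/1986600)/(-447) = 73/12075 + (56977/1986600)*(-1/447) = 73/12075 - 56977/888010200 = 122165233/20424234600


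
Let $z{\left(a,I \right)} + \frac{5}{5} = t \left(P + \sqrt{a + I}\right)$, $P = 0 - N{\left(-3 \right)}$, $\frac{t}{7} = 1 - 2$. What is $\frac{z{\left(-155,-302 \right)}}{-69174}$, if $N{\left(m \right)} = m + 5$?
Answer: $- \frac{13}{69174} + \frac{i \sqrt{457}}{9882} \approx -0.00018793 + 0.0021633 i$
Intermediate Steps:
$t = -7$ ($t = 7 \left(1 - 2\right) = 7 \left(-1\right) = -7$)
$N{\left(m \right)} = 5 + m$
$P = -2$ ($P = 0 - \left(5 - 3\right) = 0 - 2 = -2$)
$z{\left(a,I \right)} = 13 - 7 \sqrt{I + a}$ ($z{\left(a,I \right)} = -1 - 7 \left(-2 + \sqrt{a + I}\right) = -1 - 7 \left(-2 + \sqrt{I + a}\right) = -1 - \left(-14 + 7 \sqrt{I + a}\right) = 13 - 7 \sqrt{I + a}$)
$\frac{z{\left(-155,-302 \right)}}{-69174} = \frac{13 - 7 \sqrt{-302 - 155}}{-69174} = \left(13 - 7 \sqrt{-457}\right) \left(- \frac{1}{69174}\right) = \left(13 - 7 i \sqrt{457}\right) \left(- \frac{1}{69174}\right) = - \frac{13}{69174} + \frac{i \sqrt{457}}{9882}$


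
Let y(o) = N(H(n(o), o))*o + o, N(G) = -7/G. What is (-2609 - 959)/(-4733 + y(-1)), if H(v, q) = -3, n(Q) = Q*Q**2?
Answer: 10704/14209 ≈ 0.75333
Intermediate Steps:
n(Q) = Q**3
y(o) = 10*o/3 (y(o) = (-7/(-3))*o + o = (-7*(-1/3))*o + o = 7*o/3 + o = 10*o/3)
(-2609 - 959)/(-4733 + y(-1)) = (-2609 - 959)/(-4733 + (10/3)*(-1)) = -3568/(-4733 - 10/3) = -3568/(-14209/3) = -3568*(-3/14209) = 10704/14209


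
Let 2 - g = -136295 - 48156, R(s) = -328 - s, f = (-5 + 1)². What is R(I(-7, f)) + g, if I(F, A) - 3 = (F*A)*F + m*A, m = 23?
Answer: 182970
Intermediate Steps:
f = 16 (f = (-4)² = 16)
I(F, A) = 3 + 23*A + A*F² (I(F, A) = 3 + ((F*A)*F + 23*A) = 3 + ((A*F)*F + 23*A) = 3 + (A*F² + 23*A) = 3 + (23*A + A*F²) = 3 + 23*A + A*F²)
g = 184453 (g = 2 - (-136295 - 48156) = 2 - 1*(-184451) = 2 + 184451 = 184453)
R(I(-7, f)) + g = (-328 - (3 + 23*16 + 16*(-7)²)) + 184453 = (-328 - (3 + 368 + 16*49)) + 184453 = (-328 - (3 + 368 + 784)) + 184453 = (-328 - 1*1155) + 184453 = (-328 - 1155) + 184453 = -1483 + 184453 = 182970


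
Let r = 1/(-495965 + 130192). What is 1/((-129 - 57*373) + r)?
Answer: -365773/7823884471 ≈ -4.6751e-5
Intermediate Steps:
r = -1/365773 (r = 1/(-365773) = -1/365773 ≈ -2.7339e-6)
1/((-129 - 57*373) + r) = 1/((-129 - 57*373) - 1/365773) = 1/((-129 - 21261) - 1/365773) = 1/(-21390 - 1/365773) = 1/(-7823884471/365773) = -365773/7823884471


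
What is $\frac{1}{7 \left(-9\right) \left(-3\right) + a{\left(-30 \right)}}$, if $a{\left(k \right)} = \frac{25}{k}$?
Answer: $\frac{6}{1129} \approx 0.0053144$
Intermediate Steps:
$\frac{1}{7 \left(-9\right) \left(-3\right) + a{\left(-30 \right)}} = \frac{1}{7 \left(-9\right) \left(-3\right) + \frac{25}{-30}} = \frac{1}{\left(-63\right) \left(-3\right) + 25 \left(- \frac{1}{30}\right)} = \frac{1}{189 - \frac{5}{6}} = \frac{1}{\frac{1129}{6}} = \frac{6}{1129}$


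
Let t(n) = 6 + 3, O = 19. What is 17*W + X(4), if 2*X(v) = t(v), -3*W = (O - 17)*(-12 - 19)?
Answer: 2135/6 ≈ 355.83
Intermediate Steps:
t(n) = 9
W = 62/3 (W = -(19 - 17)*(-12 - 19)/3 = -2*(-31)/3 = -⅓*(-62) = 62/3 ≈ 20.667)
X(v) = 9/2 (X(v) = (½)*9 = 9/2)
17*W + X(4) = 17*(62/3) + 9/2 = 1054/3 + 9/2 = 2135/6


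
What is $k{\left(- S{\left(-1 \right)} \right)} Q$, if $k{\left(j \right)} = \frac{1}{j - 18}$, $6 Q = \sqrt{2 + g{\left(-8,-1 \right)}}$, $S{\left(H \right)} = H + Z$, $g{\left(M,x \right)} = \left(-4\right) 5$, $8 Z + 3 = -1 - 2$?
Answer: $- \frac{2 i \sqrt{2}}{65} \approx - 0.043514 i$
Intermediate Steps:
$Z = - \frac{3}{4}$ ($Z = - \frac{3}{8} + \frac{-1 - 2}{8} = - \frac{3}{8} + \frac{1}{8} \left(-3\right) = - \frac{3}{8} - \frac{3}{8} = - \frac{3}{4} \approx -0.75$)
$g{\left(M,x \right)} = -20$
$S{\left(H \right)} = - \frac{3}{4} + H$ ($S{\left(H \right)} = H - \frac{3}{4} = - \frac{3}{4} + H$)
$Q = \frac{i \sqrt{2}}{2}$ ($Q = \frac{\sqrt{2 - 20}}{6} = \frac{\sqrt{-18}}{6} = \frac{3 i \sqrt{2}}{6} = \frac{i \sqrt{2}}{2} \approx 0.70711 i$)
$k{\left(j \right)} = \frac{1}{-18 + j}$
$k{\left(- S{\left(-1 \right)} \right)} Q = \frac{\frac{1}{2} i \sqrt{2}}{-18 - \left(- \frac{3}{4} - 1\right)} = \frac{\frac{1}{2} i \sqrt{2}}{-18 - - \frac{7}{4}} = \frac{\frac{1}{2} i \sqrt{2}}{-18 + \frac{7}{4}} = \frac{\frac{1}{2} i \sqrt{2}}{- \frac{65}{4}} = - \frac{4 \frac{i \sqrt{2}}{2}}{65} = - \frac{2 i \sqrt{2}}{65}$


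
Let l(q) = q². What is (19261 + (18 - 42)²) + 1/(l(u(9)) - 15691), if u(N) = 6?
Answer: 310548234/15655 ≈ 19837.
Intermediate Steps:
(19261 + (18 - 42)²) + 1/(l(u(9)) - 15691) = (19261 + (18 - 42)²) + 1/(6² - 15691) = (19261 + (-24)²) + 1/(36 - 15691) = (19261 + 576) + 1/(-15655) = 19837 - 1/15655 = 310548234/15655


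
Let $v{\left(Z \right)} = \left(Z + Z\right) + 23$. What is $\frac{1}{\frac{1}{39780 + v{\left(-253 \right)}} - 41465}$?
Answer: $- \frac{39297}{1629450104} \approx -2.4117 \cdot 10^{-5}$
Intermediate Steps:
$v{\left(Z \right)} = 23 + 2 Z$ ($v{\left(Z \right)} = 2 Z + 23 = 23 + 2 Z$)
$\frac{1}{\frac{1}{39780 + v{\left(-253 \right)}} - 41465} = \frac{1}{\frac{1}{39780 + \left(23 + 2 \left(-253\right)\right)} - 41465} = \frac{1}{\frac{1}{39780 + \left(23 - 506\right)} - 41465} = \frac{1}{\frac{1}{39780 - 483} - 41465} = \frac{1}{\frac{1}{39297} - 41465} = \frac{1}{- \frac{1629450104}{39297}} = - \frac{39297}{1629450104}$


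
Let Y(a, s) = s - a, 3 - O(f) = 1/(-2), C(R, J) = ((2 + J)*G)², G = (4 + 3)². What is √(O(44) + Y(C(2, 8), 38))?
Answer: I*√960234/2 ≈ 489.96*I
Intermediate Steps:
G = 49 (G = 7² = 49)
C(R, J) = (98 + 49*J)² (C(R, J) = ((2 + J)*49)² = (98 + 49*J)²)
O(f) = 7/2 (O(f) = 3 - 1/(-2) = 3 - 1*(-½) = 3 + ½ = 7/2)
√(O(44) + Y(C(2, 8), 38)) = √(7/2 + (38 - 2401*(2 + 8)²)) = √(7/2 + (38 - 2401*10²)) = √(7/2 + (38 - 2401*100)) = √(7/2 + (38 - 1*240100)) = √(7/2 + (38 - 240100)) = √(7/2 - 240062) = √(-480117/2) = I*√960234/2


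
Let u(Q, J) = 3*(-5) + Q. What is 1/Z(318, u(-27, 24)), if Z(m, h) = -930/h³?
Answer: 12348/155 ≈ 79.665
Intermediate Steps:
u(Q, J) = -15 + Q
Z(m, h) = -930/h³
1/Z(318, u(-27, 24)) = 1/(-930/(-15 - 27)³) = 1/(-930/(-42)³) = 1/(-930*(-1/74088)) = 1/(155/12348) = 12348/155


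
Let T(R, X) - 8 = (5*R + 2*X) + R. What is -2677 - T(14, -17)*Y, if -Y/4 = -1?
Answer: -2909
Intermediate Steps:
T(R, X) = 8 + 2*X + 6*R (T(R, X) = 8 + ((5*R + 2*X) + R) = 8 + ((2*X + 5*R) + R) = 8 + (2*X + 6*R) = 8 + 2*X + 6*R)
Y = 4 (Y = -4*(-1) = 4)
-2677 - T(14, -17)*Y = -2677 - (8 + 2*(-17) + 6*14)*4 = -2677 - (8 - 34 + 84)*4 = -2677 - 58*4 = -2677 - 1*232 = -2677 - 232 = -2909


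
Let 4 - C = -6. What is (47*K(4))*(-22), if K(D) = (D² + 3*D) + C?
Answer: -39292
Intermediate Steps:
C = 10 (C = 4 - 1*(-6) = 4 + 6 = 10)
K(D) = 10 + D² + 3*D (K(D) = (D² + 3*D) + 10 = 10 + D² + 3*D)
(47*K(4))*(-22) = (47*(10 + 4² + 3*4))*(-22) = (47*(10 + 16 + 12))*(-22) = (47*38)*(-22) = 1786*(-22) = -39292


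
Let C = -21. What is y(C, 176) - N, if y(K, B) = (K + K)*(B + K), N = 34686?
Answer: -41196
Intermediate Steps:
y(K, B) = 2*K*(B + K) (y(K, B) = (2*K)*(B + K) = 2*K*(B + K))
y(C, 176) - N = 2*(-21)*(176 - 21) - 1*34686 = 2*(-21)*155 - 34686 = -6510 - 34686 = -41196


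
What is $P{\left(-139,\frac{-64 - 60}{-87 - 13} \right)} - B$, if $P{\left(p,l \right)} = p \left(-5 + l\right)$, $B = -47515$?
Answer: $\frac{1200941}{25} \approx 48038.0$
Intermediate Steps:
$P{\left(-139,\frac{-64 - 60}{-87 - 13} \right)} - B = - 139 \left(-5 + \frac{-64 - 60}{-87 - 13}\right) - -47515 = - 139 \left(-5 - \frac{124}{-100}\right) + 47515 = - 139 \left(-5 - - \frac{31}{25}\right) + 47515 = - 139 \left(-5 + \frac{31}{25}\right) + 47515 = \left(-139\right) \left(- \frac{94}{25}\right) + 47515 = \frac{13066}{25} + 47515 = \frac{1200941}{25}$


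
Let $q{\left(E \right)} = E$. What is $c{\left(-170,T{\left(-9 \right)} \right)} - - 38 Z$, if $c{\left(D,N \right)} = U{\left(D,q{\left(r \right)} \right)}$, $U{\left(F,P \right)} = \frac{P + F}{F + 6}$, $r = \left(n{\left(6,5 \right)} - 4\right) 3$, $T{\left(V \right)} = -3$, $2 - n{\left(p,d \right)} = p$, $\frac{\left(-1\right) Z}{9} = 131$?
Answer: $- \frac{3673667}{82} \approx -44801.0$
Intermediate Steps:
$Z = -1179$ ($Z = \left(-9\right) 131 = -1179$)
$n{\left(p,d \right)} = 2 - p$
$r = -24$ ($r = \left(\left(2 - 6\right) - 4\right) 3 = \left(-4 - 4\right) 3 = \left(-8\right) 3 = -24$)
$U{\left(F,P \right)} = \frac{F + P}{6 + F}$
$c{\left(D,N \right)} = \frac{-24 + D}{6 + D}$ ($c{\left(D,N \right)} = \frac{D - 24}{6 + D} = \frac{-24 + D}{6 + D}$)
$c{\left(-170,T{\left(-9 \right)} \right)} - - 38 Z = \frac{-24 - 170}{6 - 170} - \left(-38\right) \left(-1179\right) = \frac{1}{-164} \left(-194\right) - 44802 = \left(- \frac{1}{164}\right) \left(-194\right) - 44802 = \frac{97}{82} - 44802 = - \frac{3673667}{82}$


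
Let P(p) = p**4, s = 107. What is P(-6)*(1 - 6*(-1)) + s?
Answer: 9179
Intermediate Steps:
P(-6)*(1 - 6*(-1)) + s = (-6)**4*(1 - 6*(-1)) + 107 = 1296*(1 + 6) + 107 = 1296*7 + 107 = 9072 + 107 = 9179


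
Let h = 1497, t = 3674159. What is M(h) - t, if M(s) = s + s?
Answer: -3671165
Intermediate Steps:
M(s) = 2*s
M(h) - t = 2*1497 - 1*3674159 = 2994 - 3674159 = -3671165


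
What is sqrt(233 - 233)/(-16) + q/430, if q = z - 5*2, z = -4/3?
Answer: -17/645 ≈ -0.026357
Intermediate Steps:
z = -4/3 (z = -4*1/3 = -4/3 ≈ -1.3333)
q = -34/3 (q = -4/3 - 5*2 = -4/3 - 10 = -34/3 ≈ -11.333)
sqrt(233 - 233)/(-16) + q/430 = sqrt(233 - 233)/(-16) - 34/3/430 = sqrt(0)*(-1/16) - 34/3*1/430 = 0*(-1/16) - 17/645 = 0 - 17/645 = -17/645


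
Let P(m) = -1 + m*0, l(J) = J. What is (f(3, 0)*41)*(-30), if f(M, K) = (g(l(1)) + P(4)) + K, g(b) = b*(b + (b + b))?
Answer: -2460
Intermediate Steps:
P(m) = -1 (P(m) = -1 + 0 = -1)
g(b) = 3*b**2 (g(b) = b*(b + 2*b) = b*(3*b) = 3*b**2)
f(M, K) = 2 + K (f(M, K) = (3*1**2 - 1) + K = (3*1 - 1) + K = (3 - 1) + K = 2 + K)
(f(3, 0)*41)*(-30) = ((2 + 0)*41)*(-30) = (2*41)*(-30) = 82*(-30) = -2460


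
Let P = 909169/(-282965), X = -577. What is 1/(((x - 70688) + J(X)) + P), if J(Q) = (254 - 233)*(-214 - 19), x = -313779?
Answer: -282965/110176161569 ≈ -2.5683e-6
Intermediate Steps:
J(Q) = -4893 (J(Q) = 21*(-233) = -4893)
P = -909169/282965 (P = 909169*(-1/282965) = -909169/282965 ≈ -3.2130)
1/(((x - 70688) + J(X)) + P) = 1/(((-313779 - 70688) - 4893) - 909169/282965) = 1/((-384467 - 4893) - 909169/282965) = 1/(-389360 - 909169/282965) = 1/(-110176161569/282965) = -282965/110176161569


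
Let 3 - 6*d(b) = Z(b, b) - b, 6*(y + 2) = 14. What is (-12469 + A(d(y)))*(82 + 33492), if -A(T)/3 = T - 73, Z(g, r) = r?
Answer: -411331861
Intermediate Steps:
y = ⅓ (y = -2 + (⅙)*14 = -2 + 7/3 = ⅓ ≈ 0.33333)
d(b) = ½ (d(b) = ½ - (b - b)/6 = ½ - ⅙*0 = ½ + 0 = ½)
A(T) = 219 - 3*T (A(T) = -3*(T - 73) = -3*(-73 + T) = 219 - 3*T)
(-12469 + A(d(y)))*(82 + 33492) = (-12469 + (219 - 3*½))*(82 + 33492) = (-12469 + (219 - 3/2))*33574 = (-12469 + 435/2)*33574 = -24503/2*33574 = -411331861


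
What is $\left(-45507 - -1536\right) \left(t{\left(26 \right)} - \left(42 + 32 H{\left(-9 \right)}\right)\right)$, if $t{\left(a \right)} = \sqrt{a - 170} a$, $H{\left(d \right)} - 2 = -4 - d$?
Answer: $11696286 - 13718952 i \approx 1.1696 \cdot 10^{7} - 1.3719 \cdot 10^{7} i$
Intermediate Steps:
$H{\left(d \right)} = -2 - d$ ($H{\left(d \right)} = 2 - \left(4 + d\right) = -2 - d$)
$t{\left(a \right)} = a \sqrt{-170 + a}$ ($t{\left(a \right)} = \sqrt{-170 + a} a = a \sqrt{-170 + a}$)
$\left(-45507 - -1536\right) \left(t{\left(26 \right)} - \left(42 + 32 H{\left(-9 \right)}\right)\right) = \left(-45507 - -1536\right) \left(26 \sqrt{-170 + 26} - \left(42 + 32 \left(-2 - -9\right)\right)\right) = \left(-45507 + 1536\right) \left(26 \sqrt{-144} - \left(42 + 32 \left(-2 + 9\right)\right)\right) = - 43971 \left(26 \cdot 12 i - 266\right) = - 43971 \left(312 i - 266\right) = - 43971 \left(-266 + 312 i\right) = 11696286 - 13718952 i$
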